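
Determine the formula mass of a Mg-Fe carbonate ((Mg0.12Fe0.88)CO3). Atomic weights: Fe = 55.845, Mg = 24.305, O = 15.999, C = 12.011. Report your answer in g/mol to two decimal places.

M = 0.12×24.305 + 0.88×55.845 + 1×12.011 + 3×15.999

112.07 g/mol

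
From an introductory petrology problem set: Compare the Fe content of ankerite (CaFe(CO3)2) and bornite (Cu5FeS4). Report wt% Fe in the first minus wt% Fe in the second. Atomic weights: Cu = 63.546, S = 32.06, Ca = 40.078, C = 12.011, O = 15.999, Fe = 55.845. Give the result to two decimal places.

14.73 percentage points

M(CaFe(CO3)2) = 215.939 g/mol, so wt% Fe = 55.845/215.939 × 100 = 25.86%.
M(Cu5FeS4) = 501.815 g/mol, so wt% Fe = 55.845/501.815 × 100 = 11.13%.
25.86 − 11.13 = 14.73 pp.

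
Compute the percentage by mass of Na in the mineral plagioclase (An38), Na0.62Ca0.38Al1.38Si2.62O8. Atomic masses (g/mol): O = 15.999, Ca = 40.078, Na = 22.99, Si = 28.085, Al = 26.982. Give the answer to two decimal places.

M(Na0.62Ca0.38Al1.38Si2.62O8) = 268.293 g/mol.
Na contributes 0.62 × 22.99 = 14.254 g per mole.
14.254/268.293 = 0.0531 → 5.31%.

5.31 mass %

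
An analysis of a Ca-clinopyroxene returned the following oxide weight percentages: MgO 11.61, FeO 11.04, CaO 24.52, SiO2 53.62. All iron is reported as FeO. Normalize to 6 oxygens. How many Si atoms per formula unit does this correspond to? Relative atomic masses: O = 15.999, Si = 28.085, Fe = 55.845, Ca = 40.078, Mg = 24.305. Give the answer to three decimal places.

2.010 Si apfu

MgO (M=40.304): mol = 0.28806; Mg = 0.28806, O = 0.28806.
FeO (M=71.844): mol = 0.15367; Fe = 0.15367, O = 0.15367.
CaO (M=56.077): mol = 0.43726; Ca = 0.43726, O = 0.43726.
SiO2 (M=60.083): mol = 0.89243; Si = 0.89243, O = 1.78486.
ΣO = 2.66385; factor = 6/ΣO = 2.25238.
Si apfu = 0.89243 × 2.25238 = 2.010.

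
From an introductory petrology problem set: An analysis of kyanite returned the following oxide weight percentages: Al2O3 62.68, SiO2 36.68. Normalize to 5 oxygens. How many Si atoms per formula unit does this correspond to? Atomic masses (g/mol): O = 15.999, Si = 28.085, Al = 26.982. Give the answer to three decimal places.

0.996 Si apfu

62.68 wt% Al2O3 ÷ 101.961 g/mol = 0.61474 mol, giving 1.22948 Al and 1.84422 O.
36.68 wt% SiO2 ÷ 60.083 g/mol = 0.61049 mol, giving 0.61049 Si and 1.22098 O.
Oxygen sums to 3.06520; scaling by 5/3.06520 = 1.63121 puts the formula on 5 O.
Si: 0.61049 × 1.63121 = 0.996 atoms per formula unit.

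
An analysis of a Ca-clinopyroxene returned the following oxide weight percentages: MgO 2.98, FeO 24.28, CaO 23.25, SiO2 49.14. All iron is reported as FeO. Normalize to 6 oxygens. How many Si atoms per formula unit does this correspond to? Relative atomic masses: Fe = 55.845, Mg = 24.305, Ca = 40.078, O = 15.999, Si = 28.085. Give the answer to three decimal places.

2.98 wt% MgO ÷ 40.304 g/mol = 0.07394 mol, giving 0.07394 Mg and 0.07394 O.
24.28 wt% FeO ÷ 71.844 g/mol = 0.33795 mol, giving 0.33795 Fe and 0.33795 O.
23.25 wt% CaO ÷ 56.077 g/mol = 0.41461 mol, giving 0.41461 Ca and 0.41461 O.
49.14 wt% SiO2 ÷ 60.083 g/mol = 0.81787 mol, giving 0.81787 Si and 1.63574 O.
Oxygen sums to 2.46224; scaling by 6/2.46224 = 2.43681 puts the formula on 6 O.
Si: 0.81787 × 2.43681 = 1.993 atoms per formula unit.

1.993 Si apfu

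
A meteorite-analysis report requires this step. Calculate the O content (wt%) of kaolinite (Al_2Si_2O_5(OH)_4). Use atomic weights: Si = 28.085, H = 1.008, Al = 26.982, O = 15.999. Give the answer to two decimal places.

55.78 wt%

Formula mass = 2×26.982 + 2×28.085 + 9×15.999 + 4×1.008 = 258.157 g/mol, of which 143.991 g is O.
So O makes up 143.991/258.157 = 0.5578 of the mass, i.e. 55.78%.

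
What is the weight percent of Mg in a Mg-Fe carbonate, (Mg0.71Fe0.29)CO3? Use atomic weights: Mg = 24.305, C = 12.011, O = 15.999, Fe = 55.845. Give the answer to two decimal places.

18.46 weight percent

M((Mg0.71Fe0.29)CO3) = 93.460 g/mol.
Mg contributes 0.71 × 24.305 = 17.257 g per mole.
17.257/93.460 = 0.1846 → 18.46%.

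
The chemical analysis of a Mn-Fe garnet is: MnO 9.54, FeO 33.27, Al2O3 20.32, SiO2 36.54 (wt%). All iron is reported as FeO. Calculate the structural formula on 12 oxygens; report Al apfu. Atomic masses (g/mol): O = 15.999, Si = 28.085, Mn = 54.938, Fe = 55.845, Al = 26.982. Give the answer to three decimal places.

1.983 Al apfu

MnO (M=70.937): mol = 0.13449; Mn = 0.13449, O = 0.13449.
FeO (M=71.844): mol = 0.46309; Fe = 0.46309, O = 0.46309.
Al2O3 (M=101.961): mol = 0.19929; Al = 0.39858, O = 0.59787.
SiO2 (M=60.083): mol = 0.60816; Si = 0.60816, O = 1.21632.
ΣO = 2.41177; factor = 12/ΣO = 4.97560.
Al apfu = 0.39858 × 4.97560 = 1.983.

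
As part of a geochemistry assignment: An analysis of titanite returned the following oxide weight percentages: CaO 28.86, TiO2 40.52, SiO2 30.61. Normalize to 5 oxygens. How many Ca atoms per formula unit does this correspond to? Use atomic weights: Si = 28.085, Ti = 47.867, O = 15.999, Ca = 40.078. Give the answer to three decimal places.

1.010 Ca apfu

28.86 wt% CaO ÷ 56.077 g/mol = 0.51465 mol, giving 0.51465 Ca and 0.51465 O.
40.52 wt% TiO2 ÷ 79.865 g/mol = 0.50736 mol, giving 0.50736 Ti and 1.01472 O.
30.61 wt% SiO2 ÷ 60.083 g/mol = 0.50946 mol, giving 0.50946 Si and 1.01892 O.
Oxygen sums to 2.54829; scaling by 5/2.54829 = 1.96210 puts the formula on 5 O.
Ca: 0.51465 × 1.96210 = 1.010 atoms per formula unit.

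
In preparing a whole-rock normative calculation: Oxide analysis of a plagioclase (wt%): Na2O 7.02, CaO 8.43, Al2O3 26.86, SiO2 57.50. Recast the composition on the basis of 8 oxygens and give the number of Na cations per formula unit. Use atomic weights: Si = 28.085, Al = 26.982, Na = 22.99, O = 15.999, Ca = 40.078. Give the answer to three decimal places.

Na2O: 7.02/61.979 = 0.11326 mol → 0.22652 mol Na, 0.11326 mol O.
CaO: 8.43/56.077 = 0.15033 mol → 0.15033 mol Ca, 0.15033 mol O.
Al2O3: 26.86/101.961 = 0.26343 mol → 0.52686 mol Al, 0.79029 mol O.
SiO2: 57.50/60.083 = 0.95701 mol → 0.95701 mol Si, 1.91402 mol O.
Total oxygen = 2.96790 mol. Normalization factor = 8/2.96790 = 2.69551.
Na per 8 O = 0.22652 × 2.69551 = 0.611.

0.611 Na apfu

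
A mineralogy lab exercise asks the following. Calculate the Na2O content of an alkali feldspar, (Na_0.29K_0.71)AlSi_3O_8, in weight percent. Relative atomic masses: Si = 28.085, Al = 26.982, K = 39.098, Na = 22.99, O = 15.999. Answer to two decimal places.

M((Na_0.29K_0.71)AlSi_3O_8) = 273.656 g/mol; M(Na2O) = 61.979 g/mol.
Moles Na2O per formula unit = 0.29 Na ÷ 2 = 0.1450.
Na2O fraction = (0.1450 × 61.979) / 273.656 = 8.987/273.656 = 0.0328.

3.28 wt%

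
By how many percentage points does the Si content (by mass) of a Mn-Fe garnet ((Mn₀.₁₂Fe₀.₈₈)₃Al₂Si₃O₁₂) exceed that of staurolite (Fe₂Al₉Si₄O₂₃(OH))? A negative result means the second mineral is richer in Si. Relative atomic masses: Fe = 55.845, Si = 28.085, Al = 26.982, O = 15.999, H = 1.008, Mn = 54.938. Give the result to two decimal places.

First mineral: 84.255 g Si in 497.415 g formula = 16.94 wt% Si.
Second mineral: 112.340 g Si in 851.852 g formula = 13.19 wt% Si.
16.94% − 13.19% gives a difference of 3.75 percentage points.

3.75 percentage points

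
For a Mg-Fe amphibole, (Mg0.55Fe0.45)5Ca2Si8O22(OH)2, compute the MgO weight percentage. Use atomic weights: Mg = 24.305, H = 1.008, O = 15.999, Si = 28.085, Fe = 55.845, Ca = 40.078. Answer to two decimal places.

M((Mg0.55Fe0.45)5Ca2Si8O22(OH)2) = 883.318 g/mol; M(MgO) = 40.304 g/mol.
Moles MgO per formula unit = 2.75 Mg ÷ 1 = 2.7500.
MgO fraction = (2.7500 × 40.304) / 883.318 = 110.836/883.318 = 0.1255.

12.55 wt%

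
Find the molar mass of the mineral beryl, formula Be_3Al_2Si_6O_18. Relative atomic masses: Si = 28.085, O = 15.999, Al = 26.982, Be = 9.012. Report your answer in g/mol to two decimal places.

537.49 g/mol

Be: 3 × 9.012 = 27.0360
Al: 2 × 26.982 = 53.9640
Si: 6 × 28.085 = 168.5100
O: 18 × 15.999 = 287.9820
Summing the contributions gives the formula mass.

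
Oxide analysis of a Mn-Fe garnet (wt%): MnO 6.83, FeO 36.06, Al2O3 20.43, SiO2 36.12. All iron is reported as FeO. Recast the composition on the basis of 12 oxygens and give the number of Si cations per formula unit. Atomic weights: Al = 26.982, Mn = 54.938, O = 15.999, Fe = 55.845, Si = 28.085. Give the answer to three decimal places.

6.83 wt% MnO ÷ 70.937 g/mol = 0.09628 mol, giving 0.09628 Mn and 0.09628 O.
36.06 wt% FeO ÷ 71.844 g/mol = 0.50192 mol, giving 0.50192 Fe and 0.50192 O.
20.43 wt% Al2O3 ÷ 101.961 g/mol = 0.20037 mol, giving 0.40074 Al and 0.60111 O.
36.12 wt% SiO2 ÷ 60.083 g/mol = 0.60117 mol, giving 0.60117 Si and 1.20234 O.
Oxygen sums to 2.40165; scaling by 12/2.40165 = 4.99656 puts the formula on 12 O.
Si: 0.60117 × 4.99656 = 3.004 atoms per formula unit.

3.004 Si apfu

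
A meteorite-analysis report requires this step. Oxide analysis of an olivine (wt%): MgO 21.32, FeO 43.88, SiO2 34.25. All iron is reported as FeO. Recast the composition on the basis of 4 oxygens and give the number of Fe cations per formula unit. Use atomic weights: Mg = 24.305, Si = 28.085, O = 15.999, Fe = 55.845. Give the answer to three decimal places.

MgO: 21.32/40.304 = 0.52898 mol → 0.52898 mol Mg, 0.52898 mol O.
FeO: 43.88/71.844 = 0.61077 mol → 0.61077 mol Fe, 0.61077 mol O.
SiO2: 34.25/60.083 = 0.57004 mol → 0.57004 mol Si, 1.14008 mol O.
Total oxygen = 2.27983 mol. Normalization factor = 4/2.27983 = 1.75452.
Fe per 4 O = 0.61077 × 1.75452 = 1.072.

1.072 Fe apfu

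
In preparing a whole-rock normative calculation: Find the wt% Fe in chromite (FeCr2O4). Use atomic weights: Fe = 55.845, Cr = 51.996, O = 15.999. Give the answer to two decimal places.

Formula mass = 1·55.845 + 2·51.996 + 4·15.999 = 223.833 g/mol, of which 55.845 g is Fe.
So Fe makes up 55.845/223.833 = 0.2495 of the mass, i.e. 24.95%.

24.95 mass %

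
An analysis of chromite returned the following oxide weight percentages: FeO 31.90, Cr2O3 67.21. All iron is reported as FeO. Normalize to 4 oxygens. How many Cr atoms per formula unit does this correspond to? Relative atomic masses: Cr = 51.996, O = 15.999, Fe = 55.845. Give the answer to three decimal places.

1.998 Cr apfu

31.90 wt% FeO ÷ 71.844 g/mol = 0.44402 mol, giving 0.44402 Fe and 0.44402 O.
67.21 wt% Cr2O3 ÷ 151.989 g/mol = 0.44220 mol, giving 0.88440 Cr and 1.32660 O.
Oxygen sums to 1.77062; scaling by 4/1.77062 = 2.25910 puts the formula on 4 O.
Cr: 0.88440 × 2.25910 = 1.998 atoms per formula unit.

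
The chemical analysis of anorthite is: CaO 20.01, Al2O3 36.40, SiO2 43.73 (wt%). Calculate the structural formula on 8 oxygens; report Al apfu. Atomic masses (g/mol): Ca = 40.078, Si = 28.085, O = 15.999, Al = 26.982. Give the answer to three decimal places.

1.981 Al apfu

CaO: 20.01/56.077 = 0.35683 mol → 0.35683 mol Ca, 0.35683 mol O.
Al2O3: 36.40/101.961 = 0.35700 mol → 0.71400 mol Al, 1.07100 mol O.
SiO2: 43.73/60.083 = 0.72783 mol → 0.72783 mol Si, 1.45566 mol O.
Total oxygen = 2.88349 mol. Normalization factor = 8/2.88349 = 2.77442.
Al per 8 O = 0.71400 × 2.77442 = 1.981.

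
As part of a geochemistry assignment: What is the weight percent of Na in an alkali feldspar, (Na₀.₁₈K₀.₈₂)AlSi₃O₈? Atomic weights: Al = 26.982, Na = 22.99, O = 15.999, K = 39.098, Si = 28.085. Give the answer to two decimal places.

Formula mass = 0.18*22.99 + 0.82*39.098 + 1*26.982 + 3*28.085 + 8*15.999 = 275.428 g/mol, of which 4.138 g is Na.
So Na makes up 4.138/275.428 = 0.0150 of the mass, i.e. 1.50%.

1.50 weight percent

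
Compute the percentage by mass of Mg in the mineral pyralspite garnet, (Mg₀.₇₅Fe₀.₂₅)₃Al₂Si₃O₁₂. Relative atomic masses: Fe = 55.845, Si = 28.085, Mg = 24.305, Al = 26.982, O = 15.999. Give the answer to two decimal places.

M((Mg₀.₇₅Fe₀.₂₅)₃Al₂Si₃O₁₂) = 426.777 g/mol.
Mg contributes 2.25 × 24.305 = 54.686 g per mole.
54.686/426.777 = 0.1281 → 12.81%.

12.81 wt%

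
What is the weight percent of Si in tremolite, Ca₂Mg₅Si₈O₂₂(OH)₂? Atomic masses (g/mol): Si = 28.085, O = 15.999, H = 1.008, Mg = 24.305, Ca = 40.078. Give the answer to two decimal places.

Molar mass of Ca₂Mg₅Si₈O₂₂(OH)₂: 2*40.078 + 5*24.305 + 8*28.085 + 24*15.999 + 2*1.008 = 812.353 g/mol.
Mass of Si per formula unit: 8 × 28.085 = 224.680 g.
Weight fraction Si = 224.680 / 812.353 = 0.2766.

27.66 weight percent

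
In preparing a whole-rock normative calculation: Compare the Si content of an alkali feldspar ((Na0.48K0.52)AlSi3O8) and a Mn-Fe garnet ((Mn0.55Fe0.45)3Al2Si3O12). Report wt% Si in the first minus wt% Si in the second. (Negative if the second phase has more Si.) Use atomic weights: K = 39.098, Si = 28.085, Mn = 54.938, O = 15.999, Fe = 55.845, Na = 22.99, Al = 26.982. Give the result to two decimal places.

14.16 percentage points

Si in (Na0.48K0.52)AlSi3O8: molar mass 270.595 g/mol; 3×28.085 = 84.255 g → 31.14 wt%.
Si in (Mn0.55Fe0.45)3Al2Si3O12: molar mass 496.245 g/mol; 3×28.085 = 84.255 g → 16.98 wt%.
Difference = 31.14 − 16.98 = 14.16 percentage points.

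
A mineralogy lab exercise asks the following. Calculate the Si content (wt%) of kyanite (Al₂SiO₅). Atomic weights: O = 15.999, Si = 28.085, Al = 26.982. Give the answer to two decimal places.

17.33 wt%

Formula mass = 2·26.982 + 1·28.085 + 5·15.999 = 162.044 g/mol, of which 28.085 g is Si.
So Si makes up 28.085/162.044 = 0.1733 of the mass, i.e. 17.33%.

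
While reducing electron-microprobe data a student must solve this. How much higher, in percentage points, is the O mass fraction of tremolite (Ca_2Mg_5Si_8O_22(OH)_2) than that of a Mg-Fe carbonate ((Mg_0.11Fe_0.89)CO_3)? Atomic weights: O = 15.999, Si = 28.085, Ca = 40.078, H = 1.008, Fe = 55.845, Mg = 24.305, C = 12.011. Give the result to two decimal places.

4.56 percentage points

M(Ca_2Mg_5Si_8O_22(OH)_2) = 812.353 g/mol, so wt% O = 383.976/812.353 × 100 = 47.27%.
M((Mg_0.11Fe_0.89)CO_3) = 112.384 g/mol, so wt% O = 47.997/112.384 × 100 = 42.71%.
47.27 − 42.71 = 4.56 pp.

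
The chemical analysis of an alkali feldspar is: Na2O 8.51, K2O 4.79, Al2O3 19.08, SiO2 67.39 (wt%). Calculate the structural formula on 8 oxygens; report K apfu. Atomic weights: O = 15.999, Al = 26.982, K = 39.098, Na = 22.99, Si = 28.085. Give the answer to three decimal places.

0.272 K apfu

Na2O (M=61.979): mol = 0.13730; Na = 0.27460, O = 0.13730.
K2O (M=94.195): mol = 0.05085; K = 0.10170, O = 0.05085.
Al2O3 (M=101.961): mol = 0.18713; Al = 0.37426, O = 0.56139.
SiO2 (M=60.083): mol = 1.12162; Si = 1.12162, O = 2.24324.
ΣO = 2.99278; factor = 8/ΣO = 2.67310.
K apfu = 0.10170 × 2.67310 = 0.272.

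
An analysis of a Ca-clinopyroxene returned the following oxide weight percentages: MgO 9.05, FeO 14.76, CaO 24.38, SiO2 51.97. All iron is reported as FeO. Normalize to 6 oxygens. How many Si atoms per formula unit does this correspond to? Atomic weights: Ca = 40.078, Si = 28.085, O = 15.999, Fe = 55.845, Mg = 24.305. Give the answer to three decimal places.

2.000 Si apfu

9.05 wt% MgO ÷ 40.304 g/mol = 0.22454 mol, giving 0.22454 Mg and 0.22454 O.
14.76 wt% FeO ÷ 71.844 g/mol = 0.20545 mol, giving 0.20545 Fe and 0.20545 O.
24.38 wt% CaO ÷ 56.077 g/mol = 0.43476 mol, giving 0.43476 Ca and 0.43476 O.
51.97 wt% SiO2 ÷ 60.083 g/mol = 0.86497 mol, giving 0.86497 Si and 1.72994 O.
Oxygen sums to 2.59469; scaling by 6/2.59469 = 2.31241 puts the formula on 6 O.
Si: 0.86497 × 2.31241 = 2.000 atoms per formula unit.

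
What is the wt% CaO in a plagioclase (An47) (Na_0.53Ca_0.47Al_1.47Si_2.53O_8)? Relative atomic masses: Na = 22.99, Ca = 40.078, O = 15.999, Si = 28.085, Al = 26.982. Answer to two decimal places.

9.77 wt%

Molar mass of Na_0.53Ca_0.47Al_1.47Si_2.53O_8 = 0.53*22.99 + 0.47*40.078 + 1.47*26.982 + 2.53*28.085 + 8*15.999 = 269.732 g/mol.
Each formula unit contains 0.47 Ca, equivalent to 0.47/1 = 0.4700 mol CaO.
M(CaO) = 1×40.078 + 1×15.999 = 56.077 g/mol.
Mass of CaO per formula unit = 0.4700 × 56.077 = 26.356 g.
CaO wt% = 26.356 / 269.732 × 100 = 9.77%.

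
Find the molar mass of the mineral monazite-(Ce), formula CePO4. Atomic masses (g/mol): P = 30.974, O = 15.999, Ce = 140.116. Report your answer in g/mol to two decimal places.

235.09 g/mol

Ce: 1 × 140.116 = 140.1160
P: 1 × 30.974 = 30.9740
O: 4 × 15.999 = 63.9960
Summing the contributions gives the formula mass.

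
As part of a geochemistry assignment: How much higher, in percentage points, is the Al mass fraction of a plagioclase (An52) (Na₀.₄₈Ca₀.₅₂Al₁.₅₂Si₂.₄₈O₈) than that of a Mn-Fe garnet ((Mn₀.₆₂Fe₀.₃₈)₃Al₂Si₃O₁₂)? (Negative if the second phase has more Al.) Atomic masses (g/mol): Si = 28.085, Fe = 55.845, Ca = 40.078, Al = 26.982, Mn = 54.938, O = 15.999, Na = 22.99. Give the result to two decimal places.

4.28 percentage points

First mineral: 41.013 g Al in 270.531 g formula = 15.16 wt% Al.
Second mineral: 53.964 g Al in 496.055 g formula = 10.88 wt% Al.
15.16% − 10.88% gives a difference of 4.28 percentage points.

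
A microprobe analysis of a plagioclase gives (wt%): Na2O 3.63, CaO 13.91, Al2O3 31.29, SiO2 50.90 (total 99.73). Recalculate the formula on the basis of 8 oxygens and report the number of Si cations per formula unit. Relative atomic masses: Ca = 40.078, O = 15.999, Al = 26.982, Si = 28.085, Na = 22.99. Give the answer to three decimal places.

2.320 Si apfu

Na2O: 3.63/61.979 = 0.05857 mol → 0.11714 mol Na, 0.05857 mol O.
CaO: 13.91/56.077 = 0.24805 mol → 0.24805 mol Ca, 0.24805 mol O.
Al2O3: 31.29/101.961 = 0.30688 mol → 0.61376 mol Al, 0.92064 mol O.
SiO2: 50.90/60.083 = 0.84716 mol → 0.84716 mol Si, 1.69432 mol O.
Total oxygen = 2.92158 mol. Normalization factor = 8/2.92158 = 2.73824.
Si per 8 O = 0.84716 × 2.73824 = 2.320.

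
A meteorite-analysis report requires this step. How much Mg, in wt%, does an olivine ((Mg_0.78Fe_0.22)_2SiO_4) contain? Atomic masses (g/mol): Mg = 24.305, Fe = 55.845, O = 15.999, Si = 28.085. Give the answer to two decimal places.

24.53 wt%

Molar mass of (Mg_0.78Fe_0.22)_2SiO_4: 1.56*24.305 + 0.44*55.845 + 1*28.085 + 4*15.999 = 154.569 g/mol.
Mass of Mg per formula unit: 1.56 × 24.305 = 37.916 g.
Weight fraction Mg = 37.916 / 154.569 = 0.2453.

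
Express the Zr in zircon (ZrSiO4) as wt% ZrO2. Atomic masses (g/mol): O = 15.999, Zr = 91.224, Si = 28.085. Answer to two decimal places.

M(ZrSiO4) = 183.305 g/mol; M(ZrO2) = 123.222 g/mol.
Moles ZrO2 per formula unit = 1 Zr ÷ 1 = 1.0000.
ZrO2 fraction = (1.0000 × 123.222) / 183.305 = 123.222/183.305 = 0.6722.

67.22 wt%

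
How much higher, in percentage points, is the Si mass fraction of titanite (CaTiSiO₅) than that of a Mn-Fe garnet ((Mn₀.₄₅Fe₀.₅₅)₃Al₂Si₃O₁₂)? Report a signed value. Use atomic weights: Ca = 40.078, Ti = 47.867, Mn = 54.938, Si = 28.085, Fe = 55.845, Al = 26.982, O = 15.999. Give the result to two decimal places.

Si in CaTiSiO₅: molar mass 196.025 g/mol; 1×28.085 = 28.085 g → 14.33 wt%.
Si in (Mn₀.₄₅Fe₀.₅₅)₃Al₂Si₃O₁₂: molar mass 496.518 g/mol; 3×28.085 = 84.255 g → 16.97 wt%.
Difference = 14.33 − 16.97 = -2.64 percentage points.

-2.64 percentage points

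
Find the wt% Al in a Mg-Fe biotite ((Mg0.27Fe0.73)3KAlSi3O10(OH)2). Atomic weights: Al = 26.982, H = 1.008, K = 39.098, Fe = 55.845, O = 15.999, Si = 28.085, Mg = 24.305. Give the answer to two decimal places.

5.55 wt%

M((Mg0.27Fe0.73)3KAlSi3O10(OH)2) = 486.327 g/mol.
Al contributes 1 × 26.982 = 26.982 g per mole.
26.982/486.327 = 0.0555 → 5.55%.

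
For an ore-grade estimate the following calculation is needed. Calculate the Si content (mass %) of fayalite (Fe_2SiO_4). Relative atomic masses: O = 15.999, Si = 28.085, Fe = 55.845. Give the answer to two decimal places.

Molar mass of Fe_2SiO_4: 2*55.845 + 1*28.085 + 4*15.999 = 203.771 g/mol.
Mass of Si per formula unit: 1 × 28.085 = 28.085 g.
Weight fraction Si = 28.085 / 203.771 = 0.1378.

13.78 mass %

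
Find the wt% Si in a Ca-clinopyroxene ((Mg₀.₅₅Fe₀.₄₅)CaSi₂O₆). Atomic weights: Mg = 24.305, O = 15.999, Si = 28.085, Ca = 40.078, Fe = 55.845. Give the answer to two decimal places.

M((Mg₀.₅₅Fe₀.₄₅)CaSi₂O₆) = 230.740 g/mol.
Si contributes 2 × 28.085 = 56.170 g per mole.
56.170/230.740 = 0.2434 → 24.34%.

24.34 mass %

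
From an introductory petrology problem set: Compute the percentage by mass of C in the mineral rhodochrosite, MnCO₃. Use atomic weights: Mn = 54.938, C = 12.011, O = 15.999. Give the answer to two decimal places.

10.45 wt%

Molar mass of MnCO₃: 1·54.938 + 1·12.011 + 3·15.999 = 114.946 g/mol.
Mass of C per formula unit: 1 × 12.011 = 12.011 g.
Weight fraction C = 12.011 / 114.946 = 0.1045.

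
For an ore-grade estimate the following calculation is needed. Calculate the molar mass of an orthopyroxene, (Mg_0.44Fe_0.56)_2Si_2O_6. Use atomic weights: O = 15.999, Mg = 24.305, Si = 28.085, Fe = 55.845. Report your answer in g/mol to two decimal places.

The formula mass is the sum 0.88·24.305 + 1.12·55.845 + 2·28.085 + 6·15.999.

236.10 g/mol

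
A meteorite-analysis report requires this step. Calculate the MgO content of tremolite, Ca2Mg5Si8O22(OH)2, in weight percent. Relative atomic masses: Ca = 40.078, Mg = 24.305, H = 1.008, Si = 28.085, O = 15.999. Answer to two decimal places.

24.81 wt%

Formula mass = 812.353 g/mol.
5 Mg → 5.0000 mol MgO per formula unit; M(MgO) = 40.304, so MgO mass = 201.520 g.
201.520/812.353 × 100 = 24.81 wt%.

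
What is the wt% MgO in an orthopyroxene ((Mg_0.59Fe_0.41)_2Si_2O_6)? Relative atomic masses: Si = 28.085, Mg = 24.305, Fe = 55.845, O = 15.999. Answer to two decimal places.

20.98 wt%

Formula mass = 226.637 g/mol.
1.18 Mg → 1.1800 mol MgO per formula unit; M(MgO) = 40.304, so MgO mass = 47.559 g.
47.559/226.637 × 100 = 20.98 wt%.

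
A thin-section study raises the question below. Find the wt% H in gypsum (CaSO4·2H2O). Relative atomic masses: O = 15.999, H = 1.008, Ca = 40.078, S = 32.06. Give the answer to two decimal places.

2.34 wt%

Formula mass = 1·40.078 + 1·32.06 + 6·15.999 + 4·1.008 = 172.164 g/mol, of which 4.032 g is H.
So H makes up 4.032/172.164 = 0.0234 of the mass, i.e. 2.34%.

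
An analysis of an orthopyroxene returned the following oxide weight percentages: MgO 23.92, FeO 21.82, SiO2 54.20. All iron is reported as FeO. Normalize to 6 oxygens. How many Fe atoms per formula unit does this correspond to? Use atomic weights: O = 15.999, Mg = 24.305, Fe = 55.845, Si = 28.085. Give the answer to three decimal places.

0.675 Fe apfu

MgO: 23.92/40.304 = 0.59349 mol → 0.59349 mol Mg, 0.59349 mol O.
FeO: 21.82/71.844 = 0.30371 mol → 0.30371 mol Fe, 0.30371 mol O.
SiO2: 54.20/60.083 = 0.90209 mol → 0.90209 mol Si, 1.80418 mol O.
Total oxygen = 2.70138 mol. Normalization factor = 6/2.70138 = 2.22109.
Fe per 6 O = 0.30371 × 2.22109 = 0.675.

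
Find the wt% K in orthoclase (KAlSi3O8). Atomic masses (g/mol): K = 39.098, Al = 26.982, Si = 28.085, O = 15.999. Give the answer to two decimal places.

14.05 weight percent

Formula mass = 1*39.098 + 1*26.982 + 3*28.085 + 8*15.999 = 278.327 g/mol, of which 39.098 g is K.
So K makes up 39.098/278.327 = 0.1405 of the mass, i.e. 14.05%.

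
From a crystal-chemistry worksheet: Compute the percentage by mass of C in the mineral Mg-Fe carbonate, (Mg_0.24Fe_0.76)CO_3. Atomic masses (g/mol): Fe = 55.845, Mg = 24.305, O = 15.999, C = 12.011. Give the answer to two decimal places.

M((Mg_0.24Fe_0.76)CO_3) = 108.283 g/mol.
C contributes 1 × 12.011 = 12.011 g per mole.
12.011/108.283 = 0.1109 → 11.09%.

11.09 weight percent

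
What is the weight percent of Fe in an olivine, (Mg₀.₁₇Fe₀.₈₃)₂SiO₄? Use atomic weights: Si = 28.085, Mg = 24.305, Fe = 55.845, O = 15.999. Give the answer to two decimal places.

Formula mass = 0.34×24.305 + 1.66×55.845 + 1×28.085 + 4×15.999 = 193.047 g/mol, of which 92.703 g is Fe.
So Fe makes up 92.703/193.047 = 0.4802 of the mass, i.e. 48.02%.

48.02 weight percent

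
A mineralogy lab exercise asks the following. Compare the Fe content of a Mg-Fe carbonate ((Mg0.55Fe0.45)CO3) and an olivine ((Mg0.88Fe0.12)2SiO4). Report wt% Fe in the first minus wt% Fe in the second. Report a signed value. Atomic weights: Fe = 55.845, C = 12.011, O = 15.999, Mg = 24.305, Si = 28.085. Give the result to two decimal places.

16.47 percentage points

M((Mg0.55Fe0.45)CO3) = 98.506 g/mol, so wt% Fe = 25.130/98.506 × 100 = 25.51%.
M((Mg0.88Fe0.12)2SiO4) = 148.261 g/mol, so wt% Fe = 13.403/148.261 × 100 = 9.04%.
25.51 − 9.04 = 16.47 pp.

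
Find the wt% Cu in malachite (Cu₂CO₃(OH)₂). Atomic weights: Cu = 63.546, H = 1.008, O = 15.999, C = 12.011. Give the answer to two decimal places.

Molar mass of Cu₂CO₃(OH)₂: 2*63.546 + 1*12.011 + 5*15.999 + 2*1.008 = 221.114 g/mol.
Mass of Cu per formula unit: 2 × 63.546 = 127.092 g.
Weight fraction Cu = 127.092 / 221.114 = 0.5748.

57.48 mass %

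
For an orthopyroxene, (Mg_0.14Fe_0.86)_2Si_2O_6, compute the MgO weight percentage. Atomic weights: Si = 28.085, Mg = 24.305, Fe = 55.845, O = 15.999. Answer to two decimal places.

Molar mass of (Mg_0.14Fe_0.86)_2Si_2O_6 = 0.28×24.305 + 1.72×55.845 + 2×28.085 + 6×15.999 = 255.023 g/mol.
Each formula unit contains 0.28 Mg, equivalent to 0.28/1 = 0.2800 mol MgO.
M(MgO) = 1×24.305 + 1×15.999 = 40.304 g/mol.
Mass of MgO per formula unit = 0.2800 × 40.304 = 11.285 g.
MgO wt% = 11.285 / 255.023 × 100 = 4.43%.

4.43 wt%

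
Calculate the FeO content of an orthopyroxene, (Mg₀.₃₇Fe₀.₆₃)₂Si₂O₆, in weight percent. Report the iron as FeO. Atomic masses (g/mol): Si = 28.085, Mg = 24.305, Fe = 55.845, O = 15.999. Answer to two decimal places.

37.64 wt%

M((Mg₀.₃₇Fe₀.₆₃)₂Si₂O₆) = 240.514 g/mol; M(FeO) = 71.844 g/mol.
Moles FeO per formula unit = 1.26 Fe ÷ 1 = 1.2600.
FeO fraction = (1.2600 × 71.844) / 240.514 = 90.523/240.514 = 0.3764.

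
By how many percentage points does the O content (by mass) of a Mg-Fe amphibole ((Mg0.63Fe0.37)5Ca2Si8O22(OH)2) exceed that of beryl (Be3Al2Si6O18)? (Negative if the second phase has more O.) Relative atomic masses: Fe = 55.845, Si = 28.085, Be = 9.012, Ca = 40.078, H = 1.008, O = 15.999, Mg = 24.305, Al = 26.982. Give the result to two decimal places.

M((Mg0.63Fe0.37)5Ca2Si8O22(OH)2) = 870.702 g/mol, so wt% O = 383.976/870.702 × 100 = 44.10%.
M(Be3Al2Si6O18) = 537.492 g/mol, so wt% O = 287.982/537.492 × 100 = 53.58%.
44.10 − 53.58 = -9.48 pp.

-9.48 percentage points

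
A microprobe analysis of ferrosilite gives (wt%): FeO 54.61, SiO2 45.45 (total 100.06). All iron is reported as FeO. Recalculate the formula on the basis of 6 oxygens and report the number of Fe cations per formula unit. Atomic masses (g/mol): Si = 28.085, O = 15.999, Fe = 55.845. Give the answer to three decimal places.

2.006 Fe apfu

FeO (M=71.844): mol = 0.76012; Fe = 0.76012, O = 0.76012.
SiO2 (M=60.083): mol = 0.75645; Si = 0.75645, O = 1.51290.
ΣO = 2.27302; factor = 6/ΣO = 2.63966.
Fe apfu = 0.76012 × 2.63966 = 2.006.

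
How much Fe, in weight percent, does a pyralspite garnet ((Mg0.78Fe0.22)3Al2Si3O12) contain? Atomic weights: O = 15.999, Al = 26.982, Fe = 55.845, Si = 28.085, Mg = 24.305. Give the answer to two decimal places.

8.69 weight percent

Formula mass = 2.34·24.305 + 0.66·55.845 + 2·26.982 + 3·28.085 + 12·15.999 = 423.938 g/mol, of which 36.858 g is Fe.
So Fe makes up 36.858/423.938 = 0.0869 of the mass, i.e. 8.69%.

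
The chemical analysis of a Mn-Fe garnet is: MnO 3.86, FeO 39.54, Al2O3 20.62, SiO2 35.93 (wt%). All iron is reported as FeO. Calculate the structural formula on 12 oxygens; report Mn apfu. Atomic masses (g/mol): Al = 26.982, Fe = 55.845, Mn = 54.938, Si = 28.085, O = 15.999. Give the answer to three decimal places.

MnO (M=70.937): mol = 0.05441; Mn = 0.05441, O = 0.05441.
FeO (M=71.844): mol = 0.55036; Fe = 0.55036, O = 0.55036.
Al2O3 (M=101.961): mol = 0.20223; Al = 0.40446, O = 0.60669.
SiO2 (M=60.083): mol = 0.59801; Si = 0.59801, O = 1.19602.
ΣO = 2.40748; factor = 12/ΣO = 4.98447.
Mn apfu = 0.05441 × 4.98447 = 0.271.

0.271 Mn apfu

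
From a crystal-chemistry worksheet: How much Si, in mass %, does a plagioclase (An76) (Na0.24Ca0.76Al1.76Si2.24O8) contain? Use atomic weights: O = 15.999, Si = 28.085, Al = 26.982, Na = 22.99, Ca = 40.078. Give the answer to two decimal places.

22.93 mass %

M(Na0.24Ca0.76Al1.76Si2.24O8) = 274.368 g/mol.
Si contributes 2.24 × 28.085 = 62.910 g per mole.
62.910/274.368 = 0.2293 → 22.93%.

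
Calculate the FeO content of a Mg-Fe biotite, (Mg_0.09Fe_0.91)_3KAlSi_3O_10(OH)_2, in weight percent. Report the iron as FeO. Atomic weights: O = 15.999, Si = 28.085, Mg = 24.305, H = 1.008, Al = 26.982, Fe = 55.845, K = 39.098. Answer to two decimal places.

Formula mass = 503.358 g/mol.
2.73 Fe → 2.7300 mol FeO per formula unit; M(FeO) = 71.844, so FeO mass = 196.134 g.
196.134/503.358 × 100 = 38.97 wt%.

38.97 wt%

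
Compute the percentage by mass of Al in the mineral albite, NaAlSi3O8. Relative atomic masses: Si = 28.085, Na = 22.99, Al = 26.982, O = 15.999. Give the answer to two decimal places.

10.29 wt%

M(NaAlSi3O8) = 262.219 g/mol.
Al contributes 1 × 26.982 = 26.982 g per mole.
26.982/262.219 = 0.1029 → 10.29%.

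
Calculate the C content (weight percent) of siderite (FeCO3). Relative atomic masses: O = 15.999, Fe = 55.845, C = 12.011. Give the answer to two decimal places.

10.37 weight percent

Molar mass of FeCO3: 1·55.845 + 1·12.011 + 3·15.999 = 115.853 g/mol.
Mass of C per formula unit: 1 × 12.011 = 12.011 g.
Weight fraction C = 12.011 / 115.853 = 0.1037.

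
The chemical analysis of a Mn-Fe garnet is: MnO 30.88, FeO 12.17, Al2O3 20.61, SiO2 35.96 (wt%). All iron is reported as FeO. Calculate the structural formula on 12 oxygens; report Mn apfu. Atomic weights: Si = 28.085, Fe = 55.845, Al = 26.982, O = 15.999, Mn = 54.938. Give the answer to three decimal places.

MnO (M=70.937): mol = 0.43532; Mn = 0.43532, O = 0.43532.
FeO (M=71.844): mol = 0.16939; Fe = 0.16939, O = 0.16939.
Al2O3 (M=101.961): mol = 0.20214; Al = 0.40428, O = 0.60642.
SiO2 (M=60.083): mol = 0.59851; Si = 0.59851, O = 1.19702.
ΣO = 2.40815; factor = 12/ΣO = 4.98308.
Mn apfu = 0.43532 × 4.98308 = 2.169.

2.169 Mn apfu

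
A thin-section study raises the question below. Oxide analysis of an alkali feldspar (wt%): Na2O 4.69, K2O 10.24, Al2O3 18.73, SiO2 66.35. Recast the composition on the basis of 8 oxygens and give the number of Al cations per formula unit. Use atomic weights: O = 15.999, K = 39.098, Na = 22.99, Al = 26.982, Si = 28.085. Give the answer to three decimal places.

Na2O (M=61.979): mol = 0.07567; Na = 0.15134, O = 0.07567.
K2O (M=94.195): mol = 0.10871; K = 0.21742, O = 0.10871.
Al2O3 (M=101.961): mol = 0.18370; Al = 0.36740, O = 0.55110.
SiO2 (M=60.083): mol = 1.10431; Si = 1.10431, O = 2.20862.
ΣO = 2.94410; factor = 8/ΣO = 2.71730.
Al apfu = 0.36740 × 2.71730 = 0.998.

0.998 Al apfu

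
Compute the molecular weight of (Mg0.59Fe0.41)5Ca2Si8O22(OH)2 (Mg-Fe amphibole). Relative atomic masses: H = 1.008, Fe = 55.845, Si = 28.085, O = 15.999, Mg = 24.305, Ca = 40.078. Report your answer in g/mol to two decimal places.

877.01 g/mol

The formula mass is the sum 2.95·24.305 + 2.05·55.845 + 2·40.078 + 8·28.085 + 24·15.999 + 2·1.008.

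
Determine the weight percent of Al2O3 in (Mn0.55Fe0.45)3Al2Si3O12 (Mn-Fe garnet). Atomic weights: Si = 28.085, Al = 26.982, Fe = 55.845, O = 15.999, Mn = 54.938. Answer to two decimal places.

20.55 wt%

Molar mass of (Mn0.55Fe0.45)3Al2Si3O12 = 1.65·54.938 + 1.35·55.845 + 2·26.982 + 3·28.085 + 12·15.999 = 496.245 g/mol.
Each formula unit contains 2 Al, equivalent to 2/2 = 1.0000 mol Al2O3.
M(Al2O3) = 2×26.982 + 3×15.999 = 101.961 g/mol.
Mass of Al2O3 per formula unit = 1.0000 × 101.961 = 101.961 g.
Al2O3 wt% = 101.961 / 496.245 × 100 = 20.55%.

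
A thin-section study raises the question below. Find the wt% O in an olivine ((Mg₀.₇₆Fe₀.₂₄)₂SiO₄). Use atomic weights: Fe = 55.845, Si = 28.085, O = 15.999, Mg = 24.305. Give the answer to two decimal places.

41.07 mass %

M((Mg₀.₇₆Fe₀.₂₄)₂SiO₄) = 155.830 g/mol.
O contributes 4 × 15.999 = 63.996 g per mole.
63.996/155.830 = 0.4107 → 41.07%.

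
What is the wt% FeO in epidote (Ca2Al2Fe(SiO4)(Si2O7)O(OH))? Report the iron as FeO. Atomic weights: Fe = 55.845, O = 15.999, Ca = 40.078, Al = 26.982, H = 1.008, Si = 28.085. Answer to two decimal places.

Molar mass of Ca2Al2Fe(SiO4)(Si2O7)O(OH) = 2·40.078 + 2·26.982 + 1·55.845 + 3·28.085 + 13·15.999 + 1·1.008 = 483.215 g/mol.
Each formula unit contains 1 Fe, equivalent to 1/1 = 1.0000 mol FeO.
M(FeO) = 1×55.845 + 1×15.999 = 71.844 g/mol.
Mass of FeO per formula unit = 1.0000 × 71.844 = 71.844 g.
FeO wt% = 71.844 / 483.215 × 100 = 14.87%.

14.87 wt%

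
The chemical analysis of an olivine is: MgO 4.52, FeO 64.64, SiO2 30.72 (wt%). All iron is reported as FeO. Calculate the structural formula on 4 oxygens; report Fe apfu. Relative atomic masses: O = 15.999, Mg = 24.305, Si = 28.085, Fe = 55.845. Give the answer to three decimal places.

4.52 wt% MgO ÷ 40.304 g/mol = 0.11215 mol, giving 0.11215 Mg and 0.11215 O.
64.64 wt% FeO ÷ 71.844 g/mol = 0.89973 mol, giving 0.89973 Fe and 0.89973 O.
30.72 wt% SiO2 ÷ 60.083 g/mol = 0.51129 mol, giving 0.51129 Si and 1.02258 O.
Oxygen sums to 2.03446; scaling by 4/2.03446 = 1.96612 puts the formula on 4 O.
Fe: 0.89973 × 1.96612 = 1.769 atoms per formula unit.

1.769 Fe apfu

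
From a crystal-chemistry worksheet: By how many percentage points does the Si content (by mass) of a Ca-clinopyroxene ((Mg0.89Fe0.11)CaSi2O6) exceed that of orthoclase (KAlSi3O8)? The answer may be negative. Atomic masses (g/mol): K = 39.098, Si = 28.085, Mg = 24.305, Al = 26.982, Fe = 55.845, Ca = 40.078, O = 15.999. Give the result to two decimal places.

-4.74 percentage points

First mineral: 56.170 g Si in 220.016 g formula = 25.53 wt% Si.
Second mineral: 84.255 g Si in 278.327 g formula = 30.27 wt% Si.
25.53% − 30.27% gives a difference of -4.74 percentage points.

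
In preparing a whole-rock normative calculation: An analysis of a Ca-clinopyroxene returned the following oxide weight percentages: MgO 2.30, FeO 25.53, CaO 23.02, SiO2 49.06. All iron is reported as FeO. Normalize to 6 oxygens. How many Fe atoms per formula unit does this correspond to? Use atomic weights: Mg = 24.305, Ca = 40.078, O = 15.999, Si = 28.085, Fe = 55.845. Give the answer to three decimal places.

0.868 Fe apfu

MgO: 2.30/40.304 = 0.05707 mol → 0.05707 mol Mg, 0.05707 mol O.
FeO: 25.53/71.844 = 0.35535 mol → 0.35535 mol Fe, 0.35535 mol O.
CaO: 23.02/56.077 = 0.41051 mol → 0.41051 mol Ca, 0.41051 mol O.
SiO2: 49.06/60.083 = 0.81654 mol → 0.81654 mol Si, 1.63308 mol O.
Total oxygen = 2.45601 mol. Normalization factor = 6/2.45601 = 2.44299.
Fe per 6 O = 0.35535 × 2.44299 = 0.868.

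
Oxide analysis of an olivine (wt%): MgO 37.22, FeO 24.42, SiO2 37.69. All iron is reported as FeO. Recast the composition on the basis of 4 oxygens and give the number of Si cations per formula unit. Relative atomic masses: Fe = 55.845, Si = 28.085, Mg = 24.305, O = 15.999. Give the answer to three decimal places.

MgO: 37.22/40.304 = 0.92348 mol → 0.92348 mol Mg, 0.92348 mol O.
FeO: 24.42/71.844 = 0.33990 mol → 0.33990 mol Fe, 0.33990 mol O.
SiO2: 37.69/60.083 = 0.62730 mol → 0.62730 mol Si, 1.25460 mol O.
Total oxygen = 2.51798 mol. Normalization factor = 4/2.51798 = 1.58857.
Si per 4 O = 0.62730 × 1.58857 = 0.997.

0.997 Si apfu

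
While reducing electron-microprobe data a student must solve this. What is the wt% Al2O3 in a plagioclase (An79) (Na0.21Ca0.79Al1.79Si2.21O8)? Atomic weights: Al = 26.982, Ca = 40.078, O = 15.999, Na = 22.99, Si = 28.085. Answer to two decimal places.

Molar mass of Na0.21Ca0.79Al1.79Si2.21O8 = 0.21·22.99 + 0.79·40.078 + 1.79·26.982 + 2.21·28.085 + 8·15.999 = 274.847 g/mol.
Each formula unit contains 1.79 Al, equivalent to 1.79/2 = 0.8950 mol Al2O3.
M(Al2O3) = 2×26.982 + 3×15.999 = 101.961 g/mol.
Mass of Al2O3 per formula unit = 0.8950 × 101.961 = 91.255 g.
Al2O3 wt% = 91.255 / 274.847 × 100 = 33.20%.

33.20 wt%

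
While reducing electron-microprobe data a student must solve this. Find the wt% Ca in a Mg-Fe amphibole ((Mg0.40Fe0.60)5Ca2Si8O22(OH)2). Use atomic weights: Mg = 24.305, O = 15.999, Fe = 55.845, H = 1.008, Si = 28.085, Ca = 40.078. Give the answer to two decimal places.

8.84 wt%

Formula mass = 2*24.305 + 3*55.845 + 2*40.078 + 8*28.085 + 24*15.999 + 2*1.008 = 906.973 g/mol, of which 80.156 g is Ca.
So Ca makes up 80.156/906.973 = 0.0884 of the mass, i.e. 8.84%.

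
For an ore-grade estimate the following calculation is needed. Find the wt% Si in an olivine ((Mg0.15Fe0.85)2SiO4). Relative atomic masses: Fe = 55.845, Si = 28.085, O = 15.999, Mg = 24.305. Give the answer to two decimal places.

Formula mass = 0.30·24.305 + 1.70·55.845 + 1·28.085 + 4·15.999 = 194.309 g/mol, of which 28.085 g is Si.
So Si makes up 28.085/194.309 = 0.1445 of the mass, i.e. 14.45%.

14.45 mass %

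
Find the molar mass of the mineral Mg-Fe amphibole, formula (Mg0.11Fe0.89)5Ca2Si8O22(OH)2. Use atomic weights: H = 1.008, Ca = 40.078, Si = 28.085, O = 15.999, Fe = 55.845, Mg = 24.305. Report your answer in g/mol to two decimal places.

952.71 g/mol

M = 0.55*24.305 + 4.45*55.845 + 2*40.078 + 8*28.085 + 24*15.999 + 2*1.008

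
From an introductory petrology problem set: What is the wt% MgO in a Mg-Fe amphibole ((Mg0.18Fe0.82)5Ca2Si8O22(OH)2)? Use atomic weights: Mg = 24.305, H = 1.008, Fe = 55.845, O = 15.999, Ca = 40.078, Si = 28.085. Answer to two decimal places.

3.85 wt%

Molar mass of (Mg0.18Fe0.82)5Ca2Si8O22(OH)2 = 0.90×24.305 + 4.10×55.845 + 2×40.078 + 8×28.085 + 24×15.999 + 2×1.008 = 941.667 g/mol.
Each formula unit contains 0.90 Mg, equivalent to 0.90/1 = 0.9000 mol MgO.
M(MgO) = 1×24.305 + 1×15.999 = 40.304 g/mol.
Mass of MgO per formula unit = 0.9000 × 40.304 = 36.274 g.
MgO wt% = 36.274 / 941.667 × 100 = 3.85%.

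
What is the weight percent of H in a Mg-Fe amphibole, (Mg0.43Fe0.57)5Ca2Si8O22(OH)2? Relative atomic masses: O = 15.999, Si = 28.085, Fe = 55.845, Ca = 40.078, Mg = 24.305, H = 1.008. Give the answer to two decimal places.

0.22 wt%

Molar mass of (Mg0.43Fe0.57)5Ca2Si8O22(OH)2: 2.15·24.305 + 2.85·55.845 + 2·40.078 + 8·28.085 + 24·15.999 + 2·1.008 = 902.242 g/mol.
Mass of H per formula unit: 2 × 1.008 = 2.016 g.
Weight fraction H = 2.016 / 902.242 = 0.0022.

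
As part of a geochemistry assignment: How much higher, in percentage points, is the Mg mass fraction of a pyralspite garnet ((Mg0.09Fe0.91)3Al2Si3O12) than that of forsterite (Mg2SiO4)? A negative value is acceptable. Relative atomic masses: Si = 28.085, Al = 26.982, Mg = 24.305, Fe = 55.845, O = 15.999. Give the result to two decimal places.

First mineral: 6.562 g Mg in 489.226 g formula = 1.34 wt% Mg.
Second mineral: 48.610 g Mg in 140.691 g formula = 34.55 wt% Mg.
1.34% − 34.55% gives a difference of -33.21 percentage points.

-33.21 percentage points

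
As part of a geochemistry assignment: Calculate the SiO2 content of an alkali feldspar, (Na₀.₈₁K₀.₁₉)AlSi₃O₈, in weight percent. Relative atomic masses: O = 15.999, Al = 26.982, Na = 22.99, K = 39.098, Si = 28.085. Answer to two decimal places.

Molar mass of (Na₀.₈₁K₀.₁₉)AlSi₃O₈ = 0.81*22.99 + 0.19*39.098 + 1*26.982 + 3*28.085 + 8*15.999 = 265.280 g/mol.
Each formula unit contains 3 Si, equivalent to 3/1 = 3.0000 mol SiO2.
M(SiO2) = 1×28.085 + 2×15.999 = 60.083 g/mol.
Mass of SiO2 per formula unit = 3.0000 × 60.083 = 180.249 g.
SiO2 wt% = 180.249 / 265.280 × 100 = 67.95%.

67.95 wt%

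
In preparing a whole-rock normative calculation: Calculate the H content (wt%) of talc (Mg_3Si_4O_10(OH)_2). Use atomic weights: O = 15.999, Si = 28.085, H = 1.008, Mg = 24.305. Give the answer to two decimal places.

Molar mass of Mg_3Si_4O_10(OH)_2: 3*24.305 + 4*28.085 + 12*15.999 + 2*1.008 = 379.259 g/mol.
Mass of H per formula unit: 2 × 1.008 = 2.016 g.
Weight fraction H = 2.016 / 379.259 = 0.0053.

0.53 wt%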